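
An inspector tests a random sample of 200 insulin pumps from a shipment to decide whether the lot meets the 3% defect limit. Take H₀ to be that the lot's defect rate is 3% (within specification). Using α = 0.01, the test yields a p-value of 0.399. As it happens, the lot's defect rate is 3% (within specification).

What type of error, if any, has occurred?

Since p = 0.399 ≥ α = 0.01, H₀ is not rejected.
H₀ is true (actually the lot's defect rate is 3% (within specification)).
The decision matches the true state — no error.

No error — this is a correct decision.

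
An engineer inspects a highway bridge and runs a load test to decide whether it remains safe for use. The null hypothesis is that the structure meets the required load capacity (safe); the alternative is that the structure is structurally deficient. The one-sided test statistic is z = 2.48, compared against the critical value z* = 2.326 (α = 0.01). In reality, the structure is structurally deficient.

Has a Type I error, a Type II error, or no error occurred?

No error — this is a correct decision.

Since z = 2.48 > z* = 2.326, H₀ is rejected.
H₀ is false (actually the structure is structurally deficient).
The decision matches the true state — no error.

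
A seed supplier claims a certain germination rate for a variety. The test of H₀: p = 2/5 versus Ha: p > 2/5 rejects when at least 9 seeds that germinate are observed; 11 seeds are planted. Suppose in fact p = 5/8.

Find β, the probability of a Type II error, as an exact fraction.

7252043967/8589934592

Under the alternative p = 5/8, S ~ Binomial(11, 5/8); β is the probability the test does not reject, P(S < 9).
Summing C(11,j)·(5/8)^j·(3/8)^{11-j} for j = 0..8 gives 7252043967/8589934592.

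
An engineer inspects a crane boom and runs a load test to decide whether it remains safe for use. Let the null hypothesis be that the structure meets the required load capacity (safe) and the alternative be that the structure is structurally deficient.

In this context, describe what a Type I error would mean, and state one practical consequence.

A Type I error would mean concluding that the structure is structurally deficient when in fact the structure meets the required load capacity (safe). Consequence: a sound structure is closed unnecessarily, at significant cost and disruption.

A Type I error is rejecting H₀ when H₀ is true.
Here that means closing the structure for repairs when actually the structure meets the required load capacity (safe).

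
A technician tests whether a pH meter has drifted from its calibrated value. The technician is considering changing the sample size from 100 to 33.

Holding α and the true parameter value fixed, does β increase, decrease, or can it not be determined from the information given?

With less data the test statistic is noisier; under Ha, more outcomes land inside the acceptance region.

It increases.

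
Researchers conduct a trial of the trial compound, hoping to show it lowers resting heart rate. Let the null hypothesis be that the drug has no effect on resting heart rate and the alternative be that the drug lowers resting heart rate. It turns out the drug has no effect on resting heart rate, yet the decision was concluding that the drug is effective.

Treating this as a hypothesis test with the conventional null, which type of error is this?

'Concluding that the drug is effective' corresponds to rejecting H₀.
H₀ was rejected but H₀ is true — a Type I error (false positive).

Type I error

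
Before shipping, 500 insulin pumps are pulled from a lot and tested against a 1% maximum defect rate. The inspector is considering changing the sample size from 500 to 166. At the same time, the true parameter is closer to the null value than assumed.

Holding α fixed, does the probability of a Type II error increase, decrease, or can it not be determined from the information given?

A smaller sample increases the standard error, so the sampling distributions under H₀ and Ha overlap more. When the true parameter is near the null value, the test has a harder time distinguishing Ha from H₀. Both changes push β in the same direction.

It increases.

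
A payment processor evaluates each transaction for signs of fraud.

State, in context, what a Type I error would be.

With the conventional null hypothesis that the transaction is legitimate:
A Type I error is rejecting H₀ when H₀ is true.
Here that means blocking the transaction and freezing the card when actually the transaction is legitimate.

A Type I error would mean concluding that the transaction is fraudulent when in fact the transaction is legitimate.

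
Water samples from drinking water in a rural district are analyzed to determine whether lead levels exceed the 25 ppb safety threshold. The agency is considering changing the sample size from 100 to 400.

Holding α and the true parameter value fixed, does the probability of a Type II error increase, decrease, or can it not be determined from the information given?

More data shrinks sampling variability; the test statistic under Ha concentrates further from the null value, making rejection more likely.

It decreases.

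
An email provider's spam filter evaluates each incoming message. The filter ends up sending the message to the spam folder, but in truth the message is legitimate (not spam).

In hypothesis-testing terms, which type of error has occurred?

The null hypothesis here is that the message is legitimate (not spam).
'Sending the message to the spam folder' corresponds to rejecting H₀.
H₀ was rejected but H₀ is true — a Type I error (false positive).

Type I error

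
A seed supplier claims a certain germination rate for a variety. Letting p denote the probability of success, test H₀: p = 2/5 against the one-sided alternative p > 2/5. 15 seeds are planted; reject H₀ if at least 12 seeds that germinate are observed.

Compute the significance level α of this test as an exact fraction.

58830848/30517578125

α = P(reject H₀ | H₀ true) = P(X ≥ 12 | p = 2/5), with X ~ Binomial(15, 2/5).
Summing C(15,j)(2/5)^j(3/5)^{15−j} for j = 12,…,15 gives 58830848/30517578125.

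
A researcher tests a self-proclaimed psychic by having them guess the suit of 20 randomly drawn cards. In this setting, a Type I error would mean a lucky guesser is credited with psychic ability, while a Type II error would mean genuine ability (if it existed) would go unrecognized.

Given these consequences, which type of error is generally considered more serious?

The Type I consequence (a lucky guesser is credited with psychic ability) is more severe than the Type II consequence (genuine ability (if it existed) would go unrecognized).

Type I error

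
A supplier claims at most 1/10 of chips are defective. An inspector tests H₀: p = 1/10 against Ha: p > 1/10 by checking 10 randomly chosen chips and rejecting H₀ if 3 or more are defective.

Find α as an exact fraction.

87738533/1250000000

Under H₀, S ~ Binomial(10, 1/10); the Type I error rate is P(S ≥ 3).
Computing the lower-tail complement: 1 − 1162261467/1250000000 = 87738533/1250000000.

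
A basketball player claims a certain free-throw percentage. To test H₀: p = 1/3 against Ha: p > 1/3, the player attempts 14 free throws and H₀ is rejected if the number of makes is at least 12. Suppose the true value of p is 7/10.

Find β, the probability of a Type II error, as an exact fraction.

41958212136219/50000000000000

A Type II error is failing to reject when Ha holds: with p = 7/10, β = P(Y ≤ 11).
Equivalently, β = 1 − P(Y ≥ 12) = 41958212136219/50000000000000.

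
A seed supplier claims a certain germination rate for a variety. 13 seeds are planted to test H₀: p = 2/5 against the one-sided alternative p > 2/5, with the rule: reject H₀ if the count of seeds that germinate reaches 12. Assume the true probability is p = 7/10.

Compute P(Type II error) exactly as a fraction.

A Type II error is failing to reject when Ha holds: with p = 7/10, β = P(Y ≤ 11).
Equivalently, β = 1 − P(Y ≥ 12) = 4681650394377/5000000000000.

4681650394377/5000000000000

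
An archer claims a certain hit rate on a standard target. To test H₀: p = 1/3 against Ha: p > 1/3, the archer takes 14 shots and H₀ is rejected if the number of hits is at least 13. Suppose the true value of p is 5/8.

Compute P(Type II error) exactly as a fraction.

A Type II error is failing to reject when Ha holds: with p = 5/8, β = P(K ≤ 12).
Adding the binomial probabilities P(K=0)+…+P(K=12) at p = 5/8 gives 4340673464229/4398046511104.

4340673464229/4398046511104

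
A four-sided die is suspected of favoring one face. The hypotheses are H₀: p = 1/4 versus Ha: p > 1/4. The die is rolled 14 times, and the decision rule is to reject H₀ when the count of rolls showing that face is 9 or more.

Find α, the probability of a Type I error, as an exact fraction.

Under H₀, S ~ Binomial(14, 1/4), and α = P(S ≥ 9).
Adding the binomial terms for j = 9 through 14 with p = 1/4 yields 578257/268435456.

578257/268435456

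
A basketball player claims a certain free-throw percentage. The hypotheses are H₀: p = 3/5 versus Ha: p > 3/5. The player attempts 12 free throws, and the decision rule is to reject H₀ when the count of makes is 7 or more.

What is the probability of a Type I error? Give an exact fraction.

162404433/244140625

The Type I error probability is α = P(Y ≥ 7) computed under H₀, where Y ~ Binomial(12, 3/5).
Adding the binomial terms for j = 7 through 12 with p = 3/5 yields 162404433/244140625.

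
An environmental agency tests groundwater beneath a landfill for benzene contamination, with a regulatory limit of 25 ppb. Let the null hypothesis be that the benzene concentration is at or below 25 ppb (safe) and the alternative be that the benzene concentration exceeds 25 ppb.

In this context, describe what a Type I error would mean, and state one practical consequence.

A Type I error would mean concluding that the benzene concentration exceeds 25 ppb when in fact the benzene concentration is at or below 25 ppb (safe). Consequence: a clean site is subjected to costly and unnecessary remediation.

A Type I error is rejecting H₀ when H₀ is true.
Here that means declaring the site contaminated and ordering remediation when actually the benzene concentration is at or below 25 ppb (safe).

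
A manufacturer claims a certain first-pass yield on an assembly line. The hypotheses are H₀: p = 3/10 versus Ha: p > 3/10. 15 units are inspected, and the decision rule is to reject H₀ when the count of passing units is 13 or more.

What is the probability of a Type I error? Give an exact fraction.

8719352487/1000000000000000

The Type I error probability is α = P(Y ≥ 13) computed under H₀, where Y ~ Binomial(15, 3/10).
Adding the binomial terms for j = 13 through 15 with p = 3/10 yields 8719352487/1000000000000000.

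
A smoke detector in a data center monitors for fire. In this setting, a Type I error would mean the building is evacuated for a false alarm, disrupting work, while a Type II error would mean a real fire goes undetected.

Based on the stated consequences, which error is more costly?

The Type II consequence (a real fire goes undetected) is more severe than the Type I consequence (the building is evacuated for a false alarm, disrupting work).

Type II error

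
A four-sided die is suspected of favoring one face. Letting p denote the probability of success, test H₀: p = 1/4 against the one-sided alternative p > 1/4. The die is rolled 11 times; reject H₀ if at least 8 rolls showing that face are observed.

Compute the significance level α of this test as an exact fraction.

623/524288

The Type I error probability is α = P(S ≥ 8) computed under H₀, where S ~ Binomial(11, 1/4).
Summing C(11,j)(1/4)^j(3/4)^{11−j} for j = 8,…,11 gives 623/524288.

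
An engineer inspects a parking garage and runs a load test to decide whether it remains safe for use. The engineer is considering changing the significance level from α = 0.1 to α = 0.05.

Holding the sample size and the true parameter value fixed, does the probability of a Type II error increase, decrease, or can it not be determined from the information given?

A smaller α moves the rejection region further into the tail. With the alternative true, more outcomes now fall outside the rejection region, so failing to reject becomes more likely.

It increases.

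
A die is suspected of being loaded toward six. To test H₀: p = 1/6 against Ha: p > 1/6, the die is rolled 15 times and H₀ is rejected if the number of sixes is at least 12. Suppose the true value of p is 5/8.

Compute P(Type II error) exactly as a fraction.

A Type II error is failing to reject when Ha holds: with p = 5/8, β = P(K ≤ 11).
Equivalently, β = 1 − P(K ≥ 12) = 7681591069083/8796093022208.

7681591069083/8796093022208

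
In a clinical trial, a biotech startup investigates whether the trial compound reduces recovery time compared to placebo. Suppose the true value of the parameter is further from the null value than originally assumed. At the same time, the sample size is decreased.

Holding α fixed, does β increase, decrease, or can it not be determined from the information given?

Cannot be determined from the information given.

The first change alone would make β decrease; the second alone would make β increase. Which effect dominates depends on the magnitudes, which are not given.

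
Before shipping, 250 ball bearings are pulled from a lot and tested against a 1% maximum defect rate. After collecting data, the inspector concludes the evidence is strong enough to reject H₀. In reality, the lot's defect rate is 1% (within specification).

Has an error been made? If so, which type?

Type I error

The conventional null hypothesis here is that the lot's defect rate is 1% (within specification).
H₀ was rejected, but H₀ is actually true.
Rejecting a true null hypothesis is a Type I error (false positive).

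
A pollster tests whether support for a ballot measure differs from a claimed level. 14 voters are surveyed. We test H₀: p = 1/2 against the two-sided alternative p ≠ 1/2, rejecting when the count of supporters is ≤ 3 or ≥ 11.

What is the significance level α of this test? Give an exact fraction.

235/4096

α = P(S ≤ 3 or S ≥ 11 | p = 1/2), S ~ Binomial(14, 1/2).
The two tails are symmetric, so α = 2·(1 + 14 + 91 + 364)/2^14 = 940/16384 = 235/4096.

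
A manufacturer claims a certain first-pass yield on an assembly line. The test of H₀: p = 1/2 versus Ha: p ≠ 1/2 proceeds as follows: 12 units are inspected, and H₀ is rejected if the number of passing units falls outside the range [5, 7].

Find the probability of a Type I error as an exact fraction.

397/1024

Under H₀, K ~ Binomial(12, 1/2); α is the probability of landing in either tail, P(K ≤ 4) + P(K ≥ 8).
The two tails are symmetric, so α = 2·(1 + 12 + 66 + 220 + 495)/2^12 = 1588/4096 = 397/1024.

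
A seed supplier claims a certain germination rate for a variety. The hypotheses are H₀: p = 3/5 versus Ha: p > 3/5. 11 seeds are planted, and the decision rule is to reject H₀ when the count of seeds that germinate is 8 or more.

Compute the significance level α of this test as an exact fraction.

2893401/9765625

The Type I error probability is α = P(K ≥ 8) computed under H₀, where K ~ Binomial(11, 3/5).
Summing C(11,j)(3/5)^j(2/5)^{11−j} for j = 8,…,11 gives 2893401/9765625.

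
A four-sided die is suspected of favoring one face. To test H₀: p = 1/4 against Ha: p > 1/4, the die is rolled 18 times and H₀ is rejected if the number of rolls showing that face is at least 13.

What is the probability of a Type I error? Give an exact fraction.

588337/17179869184

Under H₀, K ~ Binomial(18, 1/4), and α = P(K ≥ 13).
Adding the binomial terms for j = 13 through 18 with p = 1/4 yields 588337/17179869184.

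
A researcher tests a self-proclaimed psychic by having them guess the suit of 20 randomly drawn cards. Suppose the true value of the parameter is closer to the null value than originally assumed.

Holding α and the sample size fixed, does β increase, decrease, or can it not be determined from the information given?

It increases.

A smaller true effect puts the Ha sampling distribution closer to H₀, so more of it falls in the non-rejection region.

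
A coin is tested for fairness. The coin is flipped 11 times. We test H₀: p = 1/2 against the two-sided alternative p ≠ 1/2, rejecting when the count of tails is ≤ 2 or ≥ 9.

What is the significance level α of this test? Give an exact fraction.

67/1024

The significance level is the null-hypothesis probability of the rejection region {≤2} ∪ {≥9}.
By symmetry, α = 2·P(Y ≤ 2) = 2·(1 + 11 + 55)/2048 = 134/2048 = 67/1024.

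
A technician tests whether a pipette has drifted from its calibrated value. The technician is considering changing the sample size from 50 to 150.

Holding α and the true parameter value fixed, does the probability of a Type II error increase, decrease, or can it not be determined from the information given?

A larger sample reduces the standard error, pulling the sampling distribution under Ha further from the non-rejection region.

It decreases.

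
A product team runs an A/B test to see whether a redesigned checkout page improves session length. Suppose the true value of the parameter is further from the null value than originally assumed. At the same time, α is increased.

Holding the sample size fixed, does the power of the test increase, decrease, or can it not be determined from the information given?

A larger true effect moves the Ha sampling distribution further from the H₀ critical value, making rejection more likely when Ha is true. With a larger α the critical value moves toward the center, so more of the Ha sampling distribution lies in the rejection region. Both changes push β in the same direction.
Since power = 1 − β and β decreases, power increases.

It increases.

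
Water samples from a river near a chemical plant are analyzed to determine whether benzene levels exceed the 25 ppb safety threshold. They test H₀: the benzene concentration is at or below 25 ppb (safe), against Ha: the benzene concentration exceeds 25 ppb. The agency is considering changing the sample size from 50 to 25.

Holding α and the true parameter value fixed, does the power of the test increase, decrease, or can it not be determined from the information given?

With less data the test statistic is noisier; under Ha, more outcomes land inside the acceptance region.
Since power = 1 − β and β increases, power decreases.

It decreases.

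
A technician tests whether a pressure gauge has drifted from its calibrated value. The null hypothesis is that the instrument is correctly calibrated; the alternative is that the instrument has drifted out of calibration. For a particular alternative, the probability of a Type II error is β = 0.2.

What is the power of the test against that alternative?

0.8

Power = 1 − β = 1 − 0.2 = 0.8.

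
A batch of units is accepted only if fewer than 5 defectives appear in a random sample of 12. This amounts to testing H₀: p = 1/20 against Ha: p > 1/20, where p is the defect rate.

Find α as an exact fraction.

Under H₀, K ~ Binomial(12, 1/20); the Type I error rate is P(K ≥ 5).
Computing the lower-tail complement: 1 − 409524655607633/409600000000000 = 75344392367/409600000000000.

75344392367/409600000000000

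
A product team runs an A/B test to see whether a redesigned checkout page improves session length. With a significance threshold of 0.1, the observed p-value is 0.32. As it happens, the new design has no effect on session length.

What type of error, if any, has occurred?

The conventional null hypothesis is that the new design has no effect on session length.
Since p = 0.32 ≥ α = 0.1, H₀ is not rejected.
H₀ is true (actually the new design has no effect on session length).
The decision matches the true state — no error.

No error — this is a correct decision.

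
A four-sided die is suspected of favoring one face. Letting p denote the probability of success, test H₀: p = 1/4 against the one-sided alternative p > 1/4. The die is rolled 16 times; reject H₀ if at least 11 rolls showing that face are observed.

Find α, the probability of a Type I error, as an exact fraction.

1225093/4294967296

The Type I error probability is α = P(K ≥ 11) computed under H₀, where K ~ Binomial(16, 1/4).
P(K ≥ 11) = Σ_{j=11}^{16} C(16,j)·(1/4)^j·(3/4)^{16-j} = 1225093/4294967296.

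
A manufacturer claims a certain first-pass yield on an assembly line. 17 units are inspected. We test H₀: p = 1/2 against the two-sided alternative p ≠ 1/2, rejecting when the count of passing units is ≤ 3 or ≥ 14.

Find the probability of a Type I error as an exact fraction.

The significance level is the null-hypothesis probability of the rejection region {≤3} ∪ {≥14}.
Each tail has probability (1 + 17 + 136 + 680)/131072; doubling gives α = 1668/131072 = 417/32768.

417/32768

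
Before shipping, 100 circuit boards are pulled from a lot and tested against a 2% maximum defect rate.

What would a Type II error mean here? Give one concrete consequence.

A Type II error would mean concluding that the lot's defect rate is 2% (within specification) (or at least failing to establish that the lot's defect rate exceeds 2%) when in fact the lot's defect rate exceeds 2%. Consequence: defective units reach the field, triggering recalls or failures.

With the conventional null hypothesis that the lot's defect rate is 2% (within specification):
A Type II error is failing to reject H₀ when H₀ is false.
Here that means accepting the lot and shipping it when actually the lot's defect rate exceeds 2%.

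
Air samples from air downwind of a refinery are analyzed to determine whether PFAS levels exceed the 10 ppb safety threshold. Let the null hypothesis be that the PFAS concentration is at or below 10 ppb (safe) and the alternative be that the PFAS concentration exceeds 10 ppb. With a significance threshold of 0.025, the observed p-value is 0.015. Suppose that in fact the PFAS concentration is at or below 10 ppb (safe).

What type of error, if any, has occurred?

Type I error

Since p = 0.015 < α = 0.025, H₀ is rejected.
H₀ is true (actually the PFAS concentration is at or below 10 ppb (safe)).
Rejecting a true H₀ is a Type I error.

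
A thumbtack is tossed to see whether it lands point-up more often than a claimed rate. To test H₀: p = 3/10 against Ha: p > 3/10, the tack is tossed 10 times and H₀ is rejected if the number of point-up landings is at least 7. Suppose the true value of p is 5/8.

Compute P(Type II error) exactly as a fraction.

148513581/268435456

Under the alternative p = 5/8, X ~ Binomial(10, 5/8); β is the probability the test does not reject, P(X < 7).
Adding the binomial probabilities P(X=0)+…+P(X=6) at p = 5/8 gives 148513581/268435456.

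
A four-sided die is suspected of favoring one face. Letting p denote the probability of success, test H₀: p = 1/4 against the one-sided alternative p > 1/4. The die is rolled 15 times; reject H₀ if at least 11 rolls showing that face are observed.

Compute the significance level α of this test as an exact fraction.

123841/1073741824

α = P(reject H₀ | H₀ true) = P(S ≥ 11 | p = 1/4), with S ~ Binomial(15, 1/4).
Adding the binomial terms for j = 11 through 15 with p = 1/4 yields 123841/1073741824.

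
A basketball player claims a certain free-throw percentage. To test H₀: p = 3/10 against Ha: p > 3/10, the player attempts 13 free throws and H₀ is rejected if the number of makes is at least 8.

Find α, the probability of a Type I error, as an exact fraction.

45557031771/2500000000000

α = P(reject H₀ | H₀ true) = P(X ≥ 8 | p = 3/10), with X ~ Binomial(13, 3/10).
Summing C(13,j)(3/10)^j(7/10)^{13−j} for j = 8,…,13 gives 45557031771/2500000000000.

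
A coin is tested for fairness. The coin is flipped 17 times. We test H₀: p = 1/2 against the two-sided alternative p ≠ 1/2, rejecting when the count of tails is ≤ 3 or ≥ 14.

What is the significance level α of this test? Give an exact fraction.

Under H₀, X ~ Binomial(17, 1/2); α is the probability of landing in either tail, P(X ≤ 3) + P(X ≥ 14).
By symmetry, α = 2·P(X ≤ 3) = 2·(1 + 17 + 136 + 680)/131072 = 1668/131072 = 417/32768.

417/32768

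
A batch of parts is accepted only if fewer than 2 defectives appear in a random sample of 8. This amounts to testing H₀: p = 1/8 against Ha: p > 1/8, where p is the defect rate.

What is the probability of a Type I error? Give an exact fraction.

The significance level is the probability, assuming p = 1/8, of seeing 2 or more defectives in 8 draws.
Computing the lower-tail complement: 1 − 12353145/16777216 = 4424071/16777216.

4424071/16777216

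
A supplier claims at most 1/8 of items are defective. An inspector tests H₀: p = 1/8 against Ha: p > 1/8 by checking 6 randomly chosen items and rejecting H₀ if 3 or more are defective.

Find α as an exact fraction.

3819/131072

Under H₀, X ~ Binomial(6, 1/8); the Type I error rate is P(X ≥ 3).
Computing the lower-tail complement: 1 − 127253/131072 = 3819/131072.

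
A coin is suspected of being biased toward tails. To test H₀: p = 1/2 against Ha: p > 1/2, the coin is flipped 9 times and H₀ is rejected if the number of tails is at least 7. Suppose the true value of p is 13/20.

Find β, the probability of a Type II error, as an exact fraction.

5301813769/8000000000

β = P(fail to reject H₀ | Ha true) = P(K ≤ 6 | p = 13/20), K ~ Binomial(9, 13/20).
Adding the binomial probabilities P(K=0)+…+P(K=6) at p = 13/20 gives 5301813769/8000000000.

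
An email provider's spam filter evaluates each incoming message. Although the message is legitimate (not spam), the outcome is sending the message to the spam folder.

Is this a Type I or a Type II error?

Type I error

The null hypothesis here is that the message is legitimate (not spam).
'Sending the message to the spam folder' corresponds to rejecting H₀.
H₀ was rejected but H₀ is true — a Type I error (false positive).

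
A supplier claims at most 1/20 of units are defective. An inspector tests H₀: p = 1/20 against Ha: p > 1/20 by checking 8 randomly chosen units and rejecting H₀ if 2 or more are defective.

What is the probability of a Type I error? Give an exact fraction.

1465463047/25600000000

The significance level is the probability, assuming p = 1/20, of seeing 2 or more defectives in 8 draws.
α = 1 − P(Y ≤ 1) = 1 − 24134536953/25600000000 = 1465463047/25600000000.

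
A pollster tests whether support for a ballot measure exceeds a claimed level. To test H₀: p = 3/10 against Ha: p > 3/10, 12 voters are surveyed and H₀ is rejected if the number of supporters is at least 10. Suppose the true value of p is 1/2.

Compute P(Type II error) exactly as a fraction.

4017/4096

β = P(fail to reject H₀ | Ha true) = P(Y ≤ 9 | p = 1/2), Y ~ Binomial(12, 1/2).
Equivalently, β = 1 − P(Y ≥ 10) = 4017/4096.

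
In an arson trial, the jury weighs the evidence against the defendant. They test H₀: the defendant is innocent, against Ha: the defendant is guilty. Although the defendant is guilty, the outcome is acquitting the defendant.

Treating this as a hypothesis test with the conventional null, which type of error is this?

'Acquitting the defendant' corresponds to failing to reject H₀.
H₀ was not rejected but H₀ is false — a Type II error (false negative).

Type II error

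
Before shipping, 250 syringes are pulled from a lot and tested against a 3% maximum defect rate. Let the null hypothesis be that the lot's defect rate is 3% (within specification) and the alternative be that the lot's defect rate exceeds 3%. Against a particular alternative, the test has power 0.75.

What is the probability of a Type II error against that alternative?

Power = 1 − β, so β = 1 − 0.75 = 0.25.

0.25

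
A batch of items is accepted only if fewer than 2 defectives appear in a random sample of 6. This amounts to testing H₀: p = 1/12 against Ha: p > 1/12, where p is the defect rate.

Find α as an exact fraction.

The significance level is the probability, assuming p = 1/12, of seeing 2 or more defectives in 6 draws.
α = 1 − P(Y ≤ 1) = 1 − 2737867/2985984 = 248117/2985984.

248117/2985984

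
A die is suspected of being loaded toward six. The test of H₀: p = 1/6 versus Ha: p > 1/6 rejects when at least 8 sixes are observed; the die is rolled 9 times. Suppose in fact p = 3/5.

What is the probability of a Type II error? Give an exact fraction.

A Type II error is failing to reject when Ha holds: with p = 3/5, β = P(X ≤ 7).
Adding the binomial probabilities P(X=0)+…+P(X=7) at p = 3/5 gives 1815344/1953125.

1815344/1953125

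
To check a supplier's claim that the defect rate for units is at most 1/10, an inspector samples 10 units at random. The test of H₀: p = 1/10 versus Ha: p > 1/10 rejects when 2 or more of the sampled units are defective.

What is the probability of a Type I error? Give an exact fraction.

The significance level is the probability, assuming p = 1/10, of seeing 2 or more defectives in 10 draws.
Via the complement, α = 1 − Σ_{j=0}^{1} C(10,j)(1/10)^j(9/10)^{10-j} = 2639010709/10000000000.

2639010709/10000000000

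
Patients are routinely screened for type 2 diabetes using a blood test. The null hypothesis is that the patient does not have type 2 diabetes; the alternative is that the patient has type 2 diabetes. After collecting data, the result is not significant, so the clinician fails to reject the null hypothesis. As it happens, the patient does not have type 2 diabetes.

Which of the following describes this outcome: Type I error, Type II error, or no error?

Neither — the decision is correct.

The test retained a true H₀ — the decision matches the true state.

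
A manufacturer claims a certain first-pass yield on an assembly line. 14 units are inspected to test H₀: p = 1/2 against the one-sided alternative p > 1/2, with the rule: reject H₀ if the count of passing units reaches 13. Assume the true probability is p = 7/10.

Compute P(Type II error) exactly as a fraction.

Under the alternative p = 7/10, K ~ Binomial(14, 7/10); β is the probability the test does not reject, P(K < 13).
Equivalently, β = 1 − P(K ≥ 13) = 95252438490057/100000000000000.

95252438490057/100000000000000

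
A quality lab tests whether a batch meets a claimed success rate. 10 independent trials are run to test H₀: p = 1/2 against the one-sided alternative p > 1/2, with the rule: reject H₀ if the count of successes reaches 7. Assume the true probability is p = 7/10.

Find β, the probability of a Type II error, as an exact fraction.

A Type II error is failing to reject when Ha holds: with p = 7/10, β = P(X ≤ 6).
Adding the binomial probabilities P(X=0)+…+P(X=6) at p = 7/10 gives 218993301/625000000.

218993301/625000000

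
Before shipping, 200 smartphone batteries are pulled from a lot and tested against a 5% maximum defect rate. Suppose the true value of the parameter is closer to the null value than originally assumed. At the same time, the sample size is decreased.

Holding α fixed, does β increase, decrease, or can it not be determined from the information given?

It increases.

A smaller departure from H₀ means the test statistic under Ha is distributed closer to where it would be under H₀; rejection becomes less likely. Reducing n widens both sampling distributions, so the test has less ability to distinguish Ha from H₀. Both changes push β in the same direction.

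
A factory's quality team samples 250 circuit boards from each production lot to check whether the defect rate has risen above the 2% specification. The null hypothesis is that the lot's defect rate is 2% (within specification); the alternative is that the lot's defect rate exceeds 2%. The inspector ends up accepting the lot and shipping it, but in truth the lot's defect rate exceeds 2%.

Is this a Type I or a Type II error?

Type II error

'Accepting the lot and shipping it' corresponds to failing to reject H₀.
H₀ was not rejected but H₀ is false — a Type II error (false negative).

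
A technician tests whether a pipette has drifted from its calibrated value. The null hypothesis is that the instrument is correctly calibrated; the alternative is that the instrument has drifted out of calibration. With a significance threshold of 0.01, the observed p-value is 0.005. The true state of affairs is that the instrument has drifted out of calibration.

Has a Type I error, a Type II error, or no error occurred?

No error (correct decision).

Since p = 0.005 < α = 0.01, H₀ is rejected.
H₀ is false (actually the instrument has drifted out of calibration).
The decision matches the true state — no error.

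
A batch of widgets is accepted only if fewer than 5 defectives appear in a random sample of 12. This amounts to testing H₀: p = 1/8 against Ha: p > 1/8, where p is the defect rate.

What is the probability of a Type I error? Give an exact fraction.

The significance level is the probability, assuming p = 1/8, of seeing 5 or more defectives in 12 draws.
Via the complement, α = 1 − Σ_{j=0}^{4} C(12,j)(1/8)^j(7/8)^{12-j} = 387766075/34359738368.

387766075/34359738368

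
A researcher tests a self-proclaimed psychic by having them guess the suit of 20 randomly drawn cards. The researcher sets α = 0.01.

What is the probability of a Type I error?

0.01

The significance level α is, by definition, the probability of a Type I error — P(reject H₀ | H₀ true).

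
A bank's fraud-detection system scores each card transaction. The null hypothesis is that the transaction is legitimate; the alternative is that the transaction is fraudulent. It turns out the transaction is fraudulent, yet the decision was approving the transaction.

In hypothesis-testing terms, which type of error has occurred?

'Approving the transaction' corresponds to failing to reject H₀.
H₀ was not rejected but H₀ is false — a Type II error (false negative).

Type II error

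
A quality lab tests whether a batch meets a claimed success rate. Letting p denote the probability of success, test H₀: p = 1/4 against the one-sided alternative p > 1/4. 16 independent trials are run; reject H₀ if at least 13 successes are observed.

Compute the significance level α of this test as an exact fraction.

16249/4294967296

The Type I error probability is α = P(Y ≥ 13) computed under H₀, where Y ~ Binomial(16, 1/4).
P(Y ≥ 13) = Σ_{j=13}^{16} C(16,j)·(1/4)^j·(3/4)^{16-j} = 16249/4294967296.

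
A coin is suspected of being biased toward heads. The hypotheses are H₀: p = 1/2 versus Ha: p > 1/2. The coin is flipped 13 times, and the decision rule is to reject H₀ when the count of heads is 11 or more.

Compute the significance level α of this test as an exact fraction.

23/2048

Under H₀, S ~ Binomial(13, 1/2), and α = P(S ≥ 11).
That's C(13,11) + C(13,12) + C(13,13) over 2^13, i.e. (78 + 13 + 1)/8192 = 92/8192 = 23/2048.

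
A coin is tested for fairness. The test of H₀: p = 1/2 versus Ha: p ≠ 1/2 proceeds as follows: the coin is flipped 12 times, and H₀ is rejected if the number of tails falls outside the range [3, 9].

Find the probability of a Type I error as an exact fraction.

79/2048

Under H₀, S ~ Binomial(12, 1/2); α is the probability of landing in either tail, P(S ≤ 2) + P(S ≥ 10).
The two tails are symmetric, so α = 2·(1 + 12 + 66)/2^12 = 158/4096 = 79/2048.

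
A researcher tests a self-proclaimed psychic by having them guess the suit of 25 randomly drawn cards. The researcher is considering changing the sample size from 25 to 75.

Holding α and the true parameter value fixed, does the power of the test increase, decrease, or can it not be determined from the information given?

Increasing n separates the H₀ and Ha sampling distributions, so under Ha fewer outcomes land in the acceptance region.
Since power = 1 − β and β decreases, power increases.

It increases.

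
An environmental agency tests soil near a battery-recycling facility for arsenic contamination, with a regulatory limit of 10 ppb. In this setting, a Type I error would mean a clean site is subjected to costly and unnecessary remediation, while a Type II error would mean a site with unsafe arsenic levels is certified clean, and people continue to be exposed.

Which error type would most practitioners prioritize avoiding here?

The Type II consequence (a site with unsafe arsenic levels is certified clean, and people continue to be exposed) is more severe than the Type I consequence (a clean site is subjected to costly and unnecessary remediation).

Type II error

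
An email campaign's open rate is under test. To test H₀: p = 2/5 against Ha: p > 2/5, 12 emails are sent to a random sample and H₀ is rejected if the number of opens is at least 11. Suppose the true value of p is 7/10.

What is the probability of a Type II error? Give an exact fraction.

β = P(fail to reject H₀ | Ha true) = P(K ≤ 10 | p = 7/10), K ~ Binomial(12, 7/10).
Summing C(12,j)·(7/10)^j·(3/10)^{12-j} for j = 0..10 gives 914974950051/1000000000000.

914974950051/1000000000000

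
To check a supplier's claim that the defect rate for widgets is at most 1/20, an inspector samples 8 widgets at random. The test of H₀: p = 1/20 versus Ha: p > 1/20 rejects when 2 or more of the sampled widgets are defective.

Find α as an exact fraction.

The significance level is the probability, assuming p = 1/20, of seeing 2 or more defectives in 8 draws.
α = 1 − P(S ≤ 1) = 1 − 24134536953/25600000000 = 1465463047/25600000000.

1465463047/25600000000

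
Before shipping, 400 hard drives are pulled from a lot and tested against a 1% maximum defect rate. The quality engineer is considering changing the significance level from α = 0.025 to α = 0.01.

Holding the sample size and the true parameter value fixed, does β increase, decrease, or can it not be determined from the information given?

A smaller α moves the rejection region further into the tail. With the alternative true, more outcomes now fall outside the rejection region, so failing to reject becomes more likely.

It increases.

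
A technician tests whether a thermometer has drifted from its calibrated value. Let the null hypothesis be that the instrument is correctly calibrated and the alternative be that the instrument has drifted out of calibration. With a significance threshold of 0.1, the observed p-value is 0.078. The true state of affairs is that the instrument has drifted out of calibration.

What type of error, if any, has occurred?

Since p = 0.078 < α = 0.1, H₀ is rejected.
H₀ is false (actually the instrument has drifted out of calibration).
The decision matches the true state — no error.

No error — this is a correct decision.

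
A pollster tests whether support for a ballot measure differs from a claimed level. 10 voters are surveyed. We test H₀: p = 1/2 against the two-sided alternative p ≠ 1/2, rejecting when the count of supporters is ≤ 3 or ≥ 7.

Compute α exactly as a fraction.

11/32

Under H₀, X ~ Binomial(10, 1/2); α is the probability of landing in either tail, P(X ≤ 3) + P(X ≥ 7).
Each tail has probability (1 + 10 + 45 + 120)/1024; doubling gives α = 352/1024 = 11/32.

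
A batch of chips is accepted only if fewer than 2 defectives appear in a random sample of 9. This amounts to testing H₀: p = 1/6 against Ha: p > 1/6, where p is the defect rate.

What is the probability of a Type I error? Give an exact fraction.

2304473/5038848

Under H₀, S ~ Binomial(9, 1/6); the Type I error rate is P(S ≥ 2).
α = 1 − P(S ≤ 1) = 1 − 2734375/5038848 = 2304473/5038848.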